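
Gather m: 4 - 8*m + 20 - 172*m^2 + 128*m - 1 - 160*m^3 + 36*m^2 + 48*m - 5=-160*m^3 - 136*m^2 + 168*m + 18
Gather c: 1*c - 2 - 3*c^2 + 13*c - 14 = -3*c^2 + 14*c - 16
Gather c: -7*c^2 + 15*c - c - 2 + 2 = -7*c^2 + 14*c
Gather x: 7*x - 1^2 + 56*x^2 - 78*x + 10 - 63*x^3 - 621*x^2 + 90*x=-63*x^3 - 565*x^2 + 19*x + 9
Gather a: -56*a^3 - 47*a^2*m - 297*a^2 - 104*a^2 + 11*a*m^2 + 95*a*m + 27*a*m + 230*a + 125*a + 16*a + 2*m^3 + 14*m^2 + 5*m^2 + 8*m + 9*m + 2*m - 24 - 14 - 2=-56*a^3 + a^2*(-47*m - 401) + a*(11*m^2 + 122*m + 371) + 2*m^3 + 19*m^2 + 19*m - 40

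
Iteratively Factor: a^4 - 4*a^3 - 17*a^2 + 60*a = (a)*(a^3 - 4*a^2 - 17*a + 60) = a*(a - 3)*(a^2 - a - 20) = a*(a - 5)*(a - 3)*(a + 4)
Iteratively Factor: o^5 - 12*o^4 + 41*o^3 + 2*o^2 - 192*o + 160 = (o + 2)*(o^4 - 14*o^3 + 69*o^2 - 136*o + 80) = (o - 4)*(o + 2)*(o^3 - 10*o^2 + 29*o - 20) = (o - 5)*(o - 4)*(o + 2)*(o^2 - 5*o + 4) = (o - 5)*(o - 4)^2*(o + 2)*(o - 1)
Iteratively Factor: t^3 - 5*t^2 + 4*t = (t)*(t^2 - 5*t + 4) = t*(t - 1)*(t - 4)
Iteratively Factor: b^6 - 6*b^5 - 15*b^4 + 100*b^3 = (b)*(b^5 - 6*b^4 - 15*b^3 + 100*b^2) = b*(b + 4)*(b^4 - 10*b^3 + 25*b^2) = b*(b - 5)*(b + 4)*(b^3 - 5*b^2) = b^2*(b - 5)*(b + 4)*(b^2 - 5*b) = b^2*(b - 5)^2*(b + 4)*(b)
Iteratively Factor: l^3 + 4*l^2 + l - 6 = (l + 2)*(l^2 + 2*l - 3) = (l - 1)*(l + 2)*(l + 3)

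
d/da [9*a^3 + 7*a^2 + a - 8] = 27*a^2 + 14*a + 1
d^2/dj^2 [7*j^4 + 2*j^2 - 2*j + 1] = 84*j^2 + 4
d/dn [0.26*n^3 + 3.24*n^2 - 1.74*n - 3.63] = 0.78*n^2 + 6.48*n - 1.74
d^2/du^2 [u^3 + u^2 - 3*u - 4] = 6*u + 2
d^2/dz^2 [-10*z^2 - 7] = -20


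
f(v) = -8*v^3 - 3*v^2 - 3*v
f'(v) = -24*v^2 - 6*v - 3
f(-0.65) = 2.88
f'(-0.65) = -9.24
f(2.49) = -149.58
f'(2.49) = -166.74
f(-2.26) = 83.80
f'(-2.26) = -112.02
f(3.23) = -310.57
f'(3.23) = -272.77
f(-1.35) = 18.27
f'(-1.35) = -38.64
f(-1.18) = 12.51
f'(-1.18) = -29.34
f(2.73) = -193.32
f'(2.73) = -198.25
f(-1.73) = 37.63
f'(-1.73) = -64.45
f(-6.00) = 1638.00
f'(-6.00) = -831.00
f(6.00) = -1854.00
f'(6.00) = -903.00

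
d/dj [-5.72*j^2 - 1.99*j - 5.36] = -11.44*j - 1.99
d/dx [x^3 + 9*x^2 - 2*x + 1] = 3*x^2 + 18*x - 2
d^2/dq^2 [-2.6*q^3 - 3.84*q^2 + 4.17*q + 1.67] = -15.6*q - 7.68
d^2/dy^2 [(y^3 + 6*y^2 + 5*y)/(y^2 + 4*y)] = -6/(y^3 + 12*y^2 + 48*y + 64)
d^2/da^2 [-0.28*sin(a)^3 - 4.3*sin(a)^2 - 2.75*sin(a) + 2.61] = 2.96*sin(a) - 0.63*sin(3*a) - 8.6*cos(2*a)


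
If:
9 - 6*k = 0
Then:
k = 3/2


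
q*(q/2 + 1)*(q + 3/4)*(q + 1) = q^4/2 + 15*q^3/8 + 17*q^2/8 + 3*q/4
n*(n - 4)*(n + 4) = n^3 - 16*n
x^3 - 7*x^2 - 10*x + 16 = (x - 8)*(x - 1)*(x + 2)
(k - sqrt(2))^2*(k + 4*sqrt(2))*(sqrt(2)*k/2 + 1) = sqrt(2)*k^4/2 + 3*k^3 - 5*sqrt(2)*k^2 - 6*k + 8*sqrt(2)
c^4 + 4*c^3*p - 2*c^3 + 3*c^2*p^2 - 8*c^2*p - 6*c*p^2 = c*(c - 2)*(c + p)*(c + 3*p)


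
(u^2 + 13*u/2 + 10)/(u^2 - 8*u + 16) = (u^2 + 13*u/2 + 10)/(u^2 - 8*u + 16)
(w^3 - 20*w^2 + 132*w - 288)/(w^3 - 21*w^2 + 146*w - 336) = (w - 6)/(w - 7)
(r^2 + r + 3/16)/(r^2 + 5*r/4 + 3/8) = (4*r + 1)/(2*(2*r + 1))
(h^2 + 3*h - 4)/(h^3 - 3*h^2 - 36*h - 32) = (h - 1)/(h^2 - 7*h - 8)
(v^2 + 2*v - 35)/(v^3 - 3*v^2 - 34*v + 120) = (v + 7)/(v^2 + 2*v - 24)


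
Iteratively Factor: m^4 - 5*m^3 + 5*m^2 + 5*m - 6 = (m + 1)*(m^3 - 6*m^2 + 11*m - 6) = (m - 2)*(m + 1)*(m^2 - 4*m + 3) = (m - 3)*(m - 2)*(m + 1)*(m - 1)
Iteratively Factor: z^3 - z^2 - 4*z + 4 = (z + 2)*(z^2 - 3*z + 2) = (z - 2)*(z + 2)*(z - 1)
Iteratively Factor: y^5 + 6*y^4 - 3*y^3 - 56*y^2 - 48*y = (y + 4)*(y^4 + 2*y^3 - 11*y^2 - 12*y) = (y + 1)*(y + 4)*(y^3 + y^2 - 12*y) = (y - 3)*(y + 1)*(y + 4)*(y^2 + 4*y) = (y - 3)*(y + 1)*(y + 4)^2*(y)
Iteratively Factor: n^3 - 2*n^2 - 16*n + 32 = (n - 4)*(n^2 + 2*n - 8) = (n - 4)*(n - 2)*(n + 4)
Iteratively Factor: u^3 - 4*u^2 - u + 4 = (u - 4)*(u^2 - 1) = (u - 4)*(u - 1)*(u + 1)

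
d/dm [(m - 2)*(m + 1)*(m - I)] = 3*m^2 - 2*m*(1 + I) - 2 + I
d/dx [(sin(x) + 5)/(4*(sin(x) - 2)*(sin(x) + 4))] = (-10*sin(x) + cos(x)^2 - 19)*cos(x)/(4*(sin(x) - 2)^2*(sin(x) + 4)^2)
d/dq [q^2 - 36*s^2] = 2*q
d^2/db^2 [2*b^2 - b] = 4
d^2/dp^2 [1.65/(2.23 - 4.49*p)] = -66.52833/(4.49*p - 2.23)^3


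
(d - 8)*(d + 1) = d^2 - 7*d - 8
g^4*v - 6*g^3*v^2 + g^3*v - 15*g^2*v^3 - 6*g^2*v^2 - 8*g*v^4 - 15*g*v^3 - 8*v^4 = (g - 8*v)*(g + v)^2*(g*v + v)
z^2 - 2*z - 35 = (z - 7)*(z + 5)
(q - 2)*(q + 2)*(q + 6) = q^3 + 6*q^2 - 4*q - 24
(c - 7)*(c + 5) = c^2 - 2*c - 35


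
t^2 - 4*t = t*(t - 4)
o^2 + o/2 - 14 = (o - 7/2)*(o + 4)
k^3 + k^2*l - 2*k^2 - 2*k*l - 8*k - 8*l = (k - 4)*(k + 2)*(k + l)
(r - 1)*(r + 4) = r^2 + 3*r - 4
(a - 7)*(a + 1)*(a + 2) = a^3 - 4*a^2 - 19*a - 14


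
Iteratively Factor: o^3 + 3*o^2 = (o + 3)*(o^2) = o*(o + 3)*(o)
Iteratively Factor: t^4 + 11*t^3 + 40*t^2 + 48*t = (t + 3)*(t^3 + 8*t^2 + 16*t) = t*(t + 3)*(t^2 + 8*t + 16) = t*(t + 3)*(t + 4)*(t + 4)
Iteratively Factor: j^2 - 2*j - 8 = (j - 4)*(j + 2)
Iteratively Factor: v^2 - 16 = (v + 4)*(v - 4)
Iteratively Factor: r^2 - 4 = (r + 2)*(r - 2)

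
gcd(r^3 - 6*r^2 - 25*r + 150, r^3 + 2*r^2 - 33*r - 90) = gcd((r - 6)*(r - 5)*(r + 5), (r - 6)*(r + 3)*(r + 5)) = r^2 - r - 30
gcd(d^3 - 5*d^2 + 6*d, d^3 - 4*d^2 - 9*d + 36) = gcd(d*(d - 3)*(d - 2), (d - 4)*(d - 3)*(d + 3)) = d - 3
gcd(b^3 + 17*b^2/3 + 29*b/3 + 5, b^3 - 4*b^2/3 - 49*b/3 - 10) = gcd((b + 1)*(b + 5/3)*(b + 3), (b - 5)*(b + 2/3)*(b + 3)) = b + 3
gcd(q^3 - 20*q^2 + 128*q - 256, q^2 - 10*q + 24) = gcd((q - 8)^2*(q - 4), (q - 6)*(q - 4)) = q - 4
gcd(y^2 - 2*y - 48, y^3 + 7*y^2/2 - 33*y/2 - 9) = y + 6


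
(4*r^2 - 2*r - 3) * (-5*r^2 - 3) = -20*r^4 + 10*r^3 + 3*r^2 + 6*r + 9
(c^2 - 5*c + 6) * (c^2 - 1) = c^4 - 5*c^3 + 5*c^2 + 5*c - 6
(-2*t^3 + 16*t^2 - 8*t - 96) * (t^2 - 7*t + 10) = -2*t^5 + 30*t^4 - 140*t^3 + 120*t^2 + 592*t - 960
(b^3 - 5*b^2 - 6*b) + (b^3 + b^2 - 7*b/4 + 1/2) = 2*b^3 - 4*b^2 - 31*b/4 + 1/2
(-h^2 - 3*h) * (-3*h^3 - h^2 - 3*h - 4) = 3*h^5 + 10*h^4 + 6*h^3 + 13*h^2 + 12*h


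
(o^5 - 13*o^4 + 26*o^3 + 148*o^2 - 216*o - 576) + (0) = o^5 - 13*o^4 + 26*o^3 + 148*o^2 - 216*o - 576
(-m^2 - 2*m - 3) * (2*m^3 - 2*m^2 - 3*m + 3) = -2*m^5 - 2*m^4 + m^3 + 9*m^2 + 3*m - 9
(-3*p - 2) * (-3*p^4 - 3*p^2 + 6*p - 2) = 9*p^5 + 6*p^4 + 9*p^3 - 12*p^2 - 6*p + 4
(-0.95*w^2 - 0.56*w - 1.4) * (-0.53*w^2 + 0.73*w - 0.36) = 0.5035*w^4 - 0.3967*w^3 + 0.6752*w^2 - 0.8204*w + 0.504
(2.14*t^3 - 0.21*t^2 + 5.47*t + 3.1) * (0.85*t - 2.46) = 1.819*t^4 - 5.4429*t^3 + 5.1661*t^2 - 10.8212*t - 7.626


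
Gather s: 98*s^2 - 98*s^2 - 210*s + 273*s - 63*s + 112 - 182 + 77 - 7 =0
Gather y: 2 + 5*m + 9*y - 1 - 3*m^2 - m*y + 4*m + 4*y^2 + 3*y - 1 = -3*m^2 + 9*m + 4*y^2 + y*(12 - m)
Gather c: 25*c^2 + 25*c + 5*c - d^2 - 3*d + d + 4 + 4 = 25*c^2 + 30*c - d^2 - 2*d + 8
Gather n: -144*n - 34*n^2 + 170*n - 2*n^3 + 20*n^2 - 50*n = -2*n^3 - 14*n^2 - 24*n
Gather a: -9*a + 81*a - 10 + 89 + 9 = 72*a + 88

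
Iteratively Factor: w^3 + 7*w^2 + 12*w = (w)*(w^2 + 7*w + 12) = w*(w + 4)*(w + 3)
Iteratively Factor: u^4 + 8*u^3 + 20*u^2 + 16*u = (u + 2)*(u^3 + 6*u^2 + 8*u) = (u + 2)^2*(u^2 + 4*u) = u*(u + 2)^2*(u + 4)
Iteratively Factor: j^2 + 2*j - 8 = (j + 4)*(j - 2)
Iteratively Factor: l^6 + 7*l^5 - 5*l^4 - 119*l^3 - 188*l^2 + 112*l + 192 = (l - 4)*(l^5 + 11*l^4 + 39*l^3 + 37*l^2 - 40*l - 48) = (l - 4)*(l + 3)*(l^4 + 8*l^3 + 15*l^2 - 8*l - 16) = (l - 4)*(l - 1)*(l + 3)*(l^3 + 9*l^2 + 24*l + 16) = (l - 4)*(l - 1)*(l + 3)*(l + 4)*(l^2 + 5*l + 4) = (l - 4)*(l - 1)*(l + 3)*(l + 4)^2*(l + 1)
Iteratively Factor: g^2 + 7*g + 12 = (g + 3)*(g + 4)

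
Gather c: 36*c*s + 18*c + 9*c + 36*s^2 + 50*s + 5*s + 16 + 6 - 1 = c*(36*s + 27) + 36*s^2 + 55*s + 21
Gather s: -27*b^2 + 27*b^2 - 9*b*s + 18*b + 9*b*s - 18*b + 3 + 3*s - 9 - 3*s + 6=0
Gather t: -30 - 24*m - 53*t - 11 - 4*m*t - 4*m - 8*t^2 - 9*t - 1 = -28*m - 8*t^2 + t*(-4*m - 62) - 42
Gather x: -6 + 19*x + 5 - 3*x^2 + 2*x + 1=-3*x^2 + 21*x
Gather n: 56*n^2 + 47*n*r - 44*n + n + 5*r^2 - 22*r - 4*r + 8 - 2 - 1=56*n^2 + n*(47*r - 43) + 5*r^2 - 26*r + 5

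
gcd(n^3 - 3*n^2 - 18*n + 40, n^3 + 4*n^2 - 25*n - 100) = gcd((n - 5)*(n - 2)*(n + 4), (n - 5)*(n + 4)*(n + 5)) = n^2 - n - 20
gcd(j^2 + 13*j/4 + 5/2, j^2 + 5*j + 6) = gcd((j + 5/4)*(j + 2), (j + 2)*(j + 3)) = j + 2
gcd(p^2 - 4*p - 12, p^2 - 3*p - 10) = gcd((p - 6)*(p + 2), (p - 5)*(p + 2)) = p + 2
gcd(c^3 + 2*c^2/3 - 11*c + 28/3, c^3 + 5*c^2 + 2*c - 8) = c^2 + 3*c - 4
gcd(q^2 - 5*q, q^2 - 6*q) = q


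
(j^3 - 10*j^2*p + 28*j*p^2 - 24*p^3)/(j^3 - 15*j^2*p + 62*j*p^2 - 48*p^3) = (j^2 - 4*j*p + 4*p^2)/(j^2 - 9*j*p + 8*p^2)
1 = 1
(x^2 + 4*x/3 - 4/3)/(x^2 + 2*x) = (x - 2/3)/x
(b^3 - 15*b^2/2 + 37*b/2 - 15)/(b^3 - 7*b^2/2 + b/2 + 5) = (b - 3)/(b + 1)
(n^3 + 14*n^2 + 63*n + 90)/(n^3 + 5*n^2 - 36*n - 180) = (n + 3)/(n - 6)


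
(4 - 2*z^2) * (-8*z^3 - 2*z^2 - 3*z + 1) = 16*z^5 + 4*z^4 - 26*z^3 - 10*z^2 - 12*z + 4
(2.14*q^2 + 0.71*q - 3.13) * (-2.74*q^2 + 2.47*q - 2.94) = -5.8636*q^4 + 3.3404*q^3 + 4.0383*q^2 - 9.8185*q + 9.2022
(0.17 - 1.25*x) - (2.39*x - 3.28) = 3.45 - 3.64*x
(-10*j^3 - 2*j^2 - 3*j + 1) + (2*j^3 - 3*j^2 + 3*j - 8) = -8*j^3 - 5*j^2 - 7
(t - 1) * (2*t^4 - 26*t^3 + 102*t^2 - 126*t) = 2*t^5 - 28*t^4 + 128*t^3 - 228*t^2 + 126*t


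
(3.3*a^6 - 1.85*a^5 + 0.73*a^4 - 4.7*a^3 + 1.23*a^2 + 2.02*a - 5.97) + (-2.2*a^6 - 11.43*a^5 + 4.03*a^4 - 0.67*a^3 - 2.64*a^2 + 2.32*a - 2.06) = 1.1*a^6 - 13.28*a^5 + 4.76*a^4 - 5.37*a^3 - 1.41*a^2 + 4.34*a - 8.03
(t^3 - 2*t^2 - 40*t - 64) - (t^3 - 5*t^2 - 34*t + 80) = 3*t^2 - 6*t - 144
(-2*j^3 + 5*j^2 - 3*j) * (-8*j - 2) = 16*j^4 - 36*j^3 + 14*j^2 + 6*j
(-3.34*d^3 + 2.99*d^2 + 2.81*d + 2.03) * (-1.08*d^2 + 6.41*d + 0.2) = 3.6072*d^5 - 24.6386*d^4 + 15.4631*d^3 + 16.4177*d^2 + 13.5743*d + 0.406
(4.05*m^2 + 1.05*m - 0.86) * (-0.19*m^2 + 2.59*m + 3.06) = -0.7695*m^4 + 10.29*m^3 + 15.2759*m^2 + 0.9856*m - 2.6316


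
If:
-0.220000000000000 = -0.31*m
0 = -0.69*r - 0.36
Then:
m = 0.71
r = -0.52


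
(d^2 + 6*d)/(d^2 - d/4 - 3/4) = 4*d*(d + 6)/(4*d^2 - d - 3)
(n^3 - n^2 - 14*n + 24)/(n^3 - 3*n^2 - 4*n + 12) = (n + 4)/(n + 2)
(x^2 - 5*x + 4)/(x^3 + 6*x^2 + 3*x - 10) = (x - 4)/(x^2 + 7*x + 10)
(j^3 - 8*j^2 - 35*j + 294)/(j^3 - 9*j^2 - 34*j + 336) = (j - 7)/(j - 8)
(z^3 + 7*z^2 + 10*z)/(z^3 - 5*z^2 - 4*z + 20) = z*(z + 5)/(z^2 - 7*z + 10)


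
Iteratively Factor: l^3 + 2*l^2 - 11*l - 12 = (l - 3)*(l^2 + 5*l + 4) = (l - 3)*(l + 1)*(l + 4)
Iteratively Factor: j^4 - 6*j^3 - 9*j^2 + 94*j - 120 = (j - 5)*(j^3 - j^2 - 14*j + 24) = (j - 5)*(j - 3)*(j^2 + 2*j - 8) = (j - 5)*(j - 3)*(j + 4)*(j - 2)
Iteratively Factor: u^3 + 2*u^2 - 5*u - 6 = (u - 2)*(u^2 + 4*u + 3) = (u - 2)*(u + 3)*(u + 1)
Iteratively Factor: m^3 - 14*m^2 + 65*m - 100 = (m - 5)*(m^2 - 9*m + 20) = (m - 5)*(m - 4)*(m - 5)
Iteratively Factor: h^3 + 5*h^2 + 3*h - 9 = (h - 1)*(h^2 + 6*h + 9) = (h - 1)*(h + 3)*(h + 3)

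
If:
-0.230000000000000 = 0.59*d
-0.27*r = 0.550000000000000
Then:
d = -0.39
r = -2.04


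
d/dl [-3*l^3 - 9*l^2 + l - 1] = -9*l^2 - 18*l + 1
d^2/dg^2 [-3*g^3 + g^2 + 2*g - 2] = 2 - 18*g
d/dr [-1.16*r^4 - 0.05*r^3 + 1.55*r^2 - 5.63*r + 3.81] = -4.64*r^3 - 0.15*r^2 + 3.1*r - 5.63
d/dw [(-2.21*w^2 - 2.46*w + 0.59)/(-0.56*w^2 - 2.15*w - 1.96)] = (3.3739*w^2 + 9.324*w + 6.0901)/(0.3136*w^4 + 2.408*w^3 + 6.8177*w^2 + 8.428*w + 3.8416)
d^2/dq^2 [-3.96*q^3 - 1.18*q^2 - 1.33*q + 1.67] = -23.76*q - 2.36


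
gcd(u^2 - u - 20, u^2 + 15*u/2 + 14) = u + 4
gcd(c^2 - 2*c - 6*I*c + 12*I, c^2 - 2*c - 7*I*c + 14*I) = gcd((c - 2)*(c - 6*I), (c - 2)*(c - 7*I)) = c - 2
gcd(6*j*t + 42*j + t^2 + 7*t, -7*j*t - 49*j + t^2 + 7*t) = t + 7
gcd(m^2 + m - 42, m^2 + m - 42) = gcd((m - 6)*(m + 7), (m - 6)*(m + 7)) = m^2 + m - 42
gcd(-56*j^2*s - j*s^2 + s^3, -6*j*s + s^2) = s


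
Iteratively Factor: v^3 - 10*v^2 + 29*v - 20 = (v - 1)*(v^2 - 9*v + 20) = (v - 4)*(v - 1)*(v - 5)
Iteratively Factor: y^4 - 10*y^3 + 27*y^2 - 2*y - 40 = (y - 5)*(y^3 - 5*y^2 + 2*y + 8) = (y - 5)*(y + 1)*(y^2 - 6*y + 8) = (y - 5)*(y - 4)*(y + 1)*(y - 2)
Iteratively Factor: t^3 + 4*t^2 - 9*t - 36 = (t + 4)*(t^2 - 9) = (t + 3)*(t + 4)*(t - 3)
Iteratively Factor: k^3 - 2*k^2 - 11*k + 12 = (k - 1)*(k^2 - k - 12) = (k - 1)*(k + 3)*(k - 4)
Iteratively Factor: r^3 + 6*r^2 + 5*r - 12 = (r - 1)*(r^2 + 7*r + 12) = (r - 1)*(r + 4)*(r + 3)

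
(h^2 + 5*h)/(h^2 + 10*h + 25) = h/(h + 5)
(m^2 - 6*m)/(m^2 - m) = (m - 6)/(m - 1)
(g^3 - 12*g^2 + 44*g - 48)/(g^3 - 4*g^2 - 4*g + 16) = (g - 6)/(g + 2)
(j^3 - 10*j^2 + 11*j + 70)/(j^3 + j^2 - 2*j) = (j^2 - 12*j + 35)/(j*(j - 1))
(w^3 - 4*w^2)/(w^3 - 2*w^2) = (w - 4)/(w - 2)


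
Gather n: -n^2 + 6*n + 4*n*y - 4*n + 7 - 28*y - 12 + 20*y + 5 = -n^2 + n*(4*y + 2) - 8*y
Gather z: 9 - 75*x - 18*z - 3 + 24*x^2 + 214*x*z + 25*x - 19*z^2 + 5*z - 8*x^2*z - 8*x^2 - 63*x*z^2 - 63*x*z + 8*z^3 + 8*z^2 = 16*x^2 - 50*x + 8*z^3 + z^2*(-63*x - 11) + z*(-8*x^2 + 151*x - 13) + 6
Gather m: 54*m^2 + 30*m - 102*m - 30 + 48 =54*m^2 - 72*m + 18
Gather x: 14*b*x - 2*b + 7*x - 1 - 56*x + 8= -2*b + x*(14*b - 49) + 7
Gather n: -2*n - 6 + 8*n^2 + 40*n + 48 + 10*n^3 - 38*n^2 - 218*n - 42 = 10*n^3 - 30*n^2 - 180*n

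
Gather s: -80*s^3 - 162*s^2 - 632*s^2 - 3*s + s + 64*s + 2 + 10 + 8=-80*s^3 - 794*s^2 + 62*s + 20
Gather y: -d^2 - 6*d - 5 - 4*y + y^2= -d^2 - 6*d + y^2 - 4*y - 5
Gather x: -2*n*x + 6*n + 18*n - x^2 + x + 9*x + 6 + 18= 24*n - x^2 + x*(10 - 2*n) + 24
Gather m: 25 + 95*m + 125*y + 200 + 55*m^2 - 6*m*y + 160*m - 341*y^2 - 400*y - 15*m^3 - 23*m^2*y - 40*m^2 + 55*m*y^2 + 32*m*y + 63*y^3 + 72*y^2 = -15*m^3 + m^2*(15 - 23*y) + m*(55*y^2 + 26*y + 255) + 63*y^3 - 269*y^2 - 275*y + 225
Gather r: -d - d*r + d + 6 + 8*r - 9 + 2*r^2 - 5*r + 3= 2*r^2 + r*(3 - d)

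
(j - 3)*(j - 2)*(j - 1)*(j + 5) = j^4 - j^3 - 19*j^2 + 49*j - 30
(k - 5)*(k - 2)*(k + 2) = k^3 - 5*k^2 - 4*k + 20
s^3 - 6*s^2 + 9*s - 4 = (s - 4)*(s - 1)^2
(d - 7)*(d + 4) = d^2 - 3*d - 28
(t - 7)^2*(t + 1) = t^3 - 13*t^2 + 35*t + 49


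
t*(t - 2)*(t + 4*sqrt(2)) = t^3 - 2*t^2 + 4*sqrt(2)*t^2 - 8*sqrt(2)*t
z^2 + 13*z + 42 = (z + 6)*(z + 7)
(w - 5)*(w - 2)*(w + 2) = w^3 - 5*w^2 - 4*w + 20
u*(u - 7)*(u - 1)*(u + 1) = u^4 - 7*u^3 - u^2 + 7*u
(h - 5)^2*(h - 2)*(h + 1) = h^4 - 11*h^3 + 33*h^2 - 5*h - 50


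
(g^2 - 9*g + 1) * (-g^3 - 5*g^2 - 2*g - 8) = -g^5 + 4*g^4 + 42*g^3 + 5*g^2 + 70*g - 8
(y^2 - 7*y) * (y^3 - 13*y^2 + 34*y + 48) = y^5 - 20*y^4 + 125*y^3 - 190*y^2 - 336*y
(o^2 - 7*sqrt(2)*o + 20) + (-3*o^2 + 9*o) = -2*o^2 - 7*sqrt(2)*o + 9*o + 20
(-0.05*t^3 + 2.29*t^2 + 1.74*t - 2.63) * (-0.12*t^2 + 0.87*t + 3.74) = 0.006*t^5 - 0.3183*t^4 + 1.5965*t^3 + 10.394*t^2 + 4.2195*t - 9.8362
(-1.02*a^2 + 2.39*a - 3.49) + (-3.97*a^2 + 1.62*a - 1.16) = -4.99*a^2 + 4.01*a - 4.65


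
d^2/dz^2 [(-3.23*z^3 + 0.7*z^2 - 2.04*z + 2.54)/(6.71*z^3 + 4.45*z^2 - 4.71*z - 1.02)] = (4.54747350886464e-13*z^7 + 255.92611*z^6 - 1163.582442*z^5 + 874.310316*z^4 + 927.536386*z^3 - 421.443996*z^2 - 290.837484*z + 156.811044)/(302.111711*z^9 + 601.071735*z^8 - 237.566208*z^7 - 893.482091*z^6 - 15.983532*z^5 + 428.979177*z^4 + 44.728281*z^3 - 53.994006*z^2 - 14.700852*z - 1.061208)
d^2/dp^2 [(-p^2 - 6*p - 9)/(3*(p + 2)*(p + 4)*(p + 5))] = 2*(-p^6 - 18*p^5 - 138*p^4 - 592*p^3 - 1533*p^2 - 2286*p - 1516)/(3*(p^9 + 33*p^8 + 477*p^7 + 3959*p^6 + 20766*p^5 + 71292*p^4 + 159992*p^3 + 226080*p^2 + 182400*p + 64000))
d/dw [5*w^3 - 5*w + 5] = 15*w^2 - 5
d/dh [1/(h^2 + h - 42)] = (-2*h - 1)/(h^2 + h - 42)^2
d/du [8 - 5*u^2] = -10*u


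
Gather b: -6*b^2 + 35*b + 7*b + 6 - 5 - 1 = -6*b^2 + 42*b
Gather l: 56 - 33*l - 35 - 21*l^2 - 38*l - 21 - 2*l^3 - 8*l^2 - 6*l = -2*l^3 - 29*l^2 - 77*l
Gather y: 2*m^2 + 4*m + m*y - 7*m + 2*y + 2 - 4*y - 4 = 2*m^2 - 3*m + y*(m - 2) - 2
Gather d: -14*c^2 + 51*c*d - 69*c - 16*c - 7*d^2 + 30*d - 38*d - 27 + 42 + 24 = -14*c^2 - 85*c - 7*d^2 + d*(51*c - 8) + 39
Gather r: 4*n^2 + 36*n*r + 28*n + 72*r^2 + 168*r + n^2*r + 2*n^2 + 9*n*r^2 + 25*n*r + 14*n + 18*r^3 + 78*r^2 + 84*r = 6*n^2 + 42*n + 18*r^3 + r^2*(9*n + 150) + r*(n^2 + 61*n + 252)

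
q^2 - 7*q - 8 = (q - 8)*(q + 1)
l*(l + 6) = l^2 + 6*l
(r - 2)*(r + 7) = r^2 + 5*r - 14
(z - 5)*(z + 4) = z^2 - z - 20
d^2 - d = d*(d - 1)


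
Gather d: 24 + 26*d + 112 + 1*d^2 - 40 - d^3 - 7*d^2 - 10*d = -d^3 - 6*d^2 + 16*d + 96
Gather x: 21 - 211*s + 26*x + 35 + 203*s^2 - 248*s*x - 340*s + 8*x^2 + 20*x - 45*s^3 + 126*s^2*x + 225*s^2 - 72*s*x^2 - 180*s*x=-45*s^3 + 428*s^2 - 551*s + x^2*(8 - 72*s) + x*(126*s^2 - 428*s + 46) + 56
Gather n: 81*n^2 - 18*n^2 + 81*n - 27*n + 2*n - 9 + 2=63*n^2 + 56*n - 7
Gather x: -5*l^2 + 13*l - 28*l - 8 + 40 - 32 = -5*l^2 - 15*l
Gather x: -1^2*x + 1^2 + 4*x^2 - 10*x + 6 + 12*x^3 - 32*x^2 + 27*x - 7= 12*x^3 - 28*x^2 + 16*x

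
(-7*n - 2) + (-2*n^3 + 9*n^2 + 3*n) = -2*n^3 + 9*n^2 - 4*n - 2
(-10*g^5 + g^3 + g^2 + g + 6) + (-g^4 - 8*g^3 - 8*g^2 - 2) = -10*g^5 - g^4 - 7*g^3 - 7*g^2 + g + 4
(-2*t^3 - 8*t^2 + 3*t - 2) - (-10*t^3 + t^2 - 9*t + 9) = 8*t^3 - 9*t^2 + 12*t - 11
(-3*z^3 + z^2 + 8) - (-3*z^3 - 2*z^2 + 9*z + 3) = 3*z^2 - 9*z + 5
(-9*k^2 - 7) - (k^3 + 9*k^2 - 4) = -k^3 - 18*k^2 - 3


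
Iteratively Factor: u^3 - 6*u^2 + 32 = (u - 4)*(u^2 - 2*u - 8) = (u - 4)^2*(u + 2)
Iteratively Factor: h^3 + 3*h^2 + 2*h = (h + 1)*(h^2 + 2*h) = h*(h + 1)*(h + 2)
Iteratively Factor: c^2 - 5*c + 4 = (c - 1)*(c - 4)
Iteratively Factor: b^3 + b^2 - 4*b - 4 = (b - 2)*(b^2 + 3*b + 2) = (b - 2)*(b + 2)*(b + 1)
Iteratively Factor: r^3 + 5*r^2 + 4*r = (r)*(r^2 + 5*r + 4) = r*(r + 4)*(r + 1)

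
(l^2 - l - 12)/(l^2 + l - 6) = (l - 4)/(l - 2)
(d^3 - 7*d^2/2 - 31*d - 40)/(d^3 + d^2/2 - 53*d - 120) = (d + 2)/(d + 6)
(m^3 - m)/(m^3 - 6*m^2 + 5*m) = (m + 1)/(m - 5)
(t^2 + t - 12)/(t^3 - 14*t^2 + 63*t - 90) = (t + 4)/(t^2 - 11*t + 30)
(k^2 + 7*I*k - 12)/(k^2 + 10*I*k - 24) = (k + 3*I)/(k + 6*I)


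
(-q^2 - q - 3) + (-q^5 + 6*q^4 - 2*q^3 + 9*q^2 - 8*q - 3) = -q^5 + 6*q^4 - 2*q^3 + 8*q^2 - 9*q - 6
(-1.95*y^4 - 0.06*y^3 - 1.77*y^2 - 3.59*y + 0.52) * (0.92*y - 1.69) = -1.794*y^5 + 3.2403*y^4 - 1.527*y^3 - 0.3115*y^2 + 6.5455*y - 0.8788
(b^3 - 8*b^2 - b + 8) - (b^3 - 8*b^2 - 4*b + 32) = 3*b - 24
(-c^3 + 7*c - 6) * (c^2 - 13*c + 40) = -c^5 + 13*c^4 - 33*c^3 - 97*c^2 + 358*c - 240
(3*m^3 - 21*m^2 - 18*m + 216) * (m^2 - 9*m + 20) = 3*m^5 - 48*m^4 + 231*m^3 - 42*m^2 - 2304*m + 4320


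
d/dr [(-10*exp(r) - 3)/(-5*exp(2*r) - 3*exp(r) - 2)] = (-(10*exp(r) + 3)^2 + 50*exp(2*r) + 30*exp(r) + 20)*exp(r)/(5*exp(2*r) + 3*exp(r) + 2)^2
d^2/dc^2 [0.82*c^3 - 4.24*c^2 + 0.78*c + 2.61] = 4.92*c - 8.48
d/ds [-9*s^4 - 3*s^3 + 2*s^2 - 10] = s*(-36*s^2 - 9*s + 4)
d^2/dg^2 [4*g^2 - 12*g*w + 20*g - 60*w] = 8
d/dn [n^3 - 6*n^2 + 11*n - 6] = 3*n^2 - 12*n + 11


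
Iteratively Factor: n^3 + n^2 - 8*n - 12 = (n - 3)*(n^2 + 4*n + 4) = (n - 3)*(n + 2)*(n + 2)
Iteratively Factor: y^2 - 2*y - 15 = (y - 5)*(y + 3)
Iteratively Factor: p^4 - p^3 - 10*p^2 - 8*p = (p - 4)*(p^3 + 3*p^2 + 2*p) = p*(p - 4)*(p^2 + 3*p + 2) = p*(p - 4)*(p + 1)*(p + 2)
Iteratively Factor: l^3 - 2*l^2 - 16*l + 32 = (l - 4)*(l^2 + 2*l - 8) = (l - 4)*(l - 2)*(l + 4)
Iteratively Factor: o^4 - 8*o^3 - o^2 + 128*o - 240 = (o - 5)*(o^3 - 3*o^2 - 16*o + 48) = (o - 5)*(o - 3)*(o^2 - 16) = (o - 5)*(o - 4)*(o - 3)*(o + 4)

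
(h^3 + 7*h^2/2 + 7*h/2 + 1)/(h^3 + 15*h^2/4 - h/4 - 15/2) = 2*(2*h^2 + 3*h + 1)/(4*h^2 + 7*h - 15)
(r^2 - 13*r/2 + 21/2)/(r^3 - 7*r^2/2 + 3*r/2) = (2*r - 7)/(r*(2*r - 1))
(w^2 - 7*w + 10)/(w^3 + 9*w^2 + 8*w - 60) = (w - 5)/(w^2 + 11*w + 30)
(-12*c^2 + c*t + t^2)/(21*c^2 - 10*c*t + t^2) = (4*c + t)/(-7*c + t)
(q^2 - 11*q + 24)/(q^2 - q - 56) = (q - 3)/(q + 7)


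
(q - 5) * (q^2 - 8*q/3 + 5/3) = q^3 - 23*q^2/3 + 15*q - 25/3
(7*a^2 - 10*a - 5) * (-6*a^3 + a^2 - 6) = -42*a^5 + 67*a^4 + 20*a^3 - 47*a^2 + 60*a + 30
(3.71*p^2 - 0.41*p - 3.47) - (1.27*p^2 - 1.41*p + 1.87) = 2.44*p^2 + 1.0*p - 5.34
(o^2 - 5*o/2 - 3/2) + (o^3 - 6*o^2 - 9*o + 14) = o^3 - 5*o^2 - 23*o/2 + 25/2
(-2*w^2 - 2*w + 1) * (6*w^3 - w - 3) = -12*w^5 - 12*w^4 + 8*w^3 + 8*w^2 + 5*w - 3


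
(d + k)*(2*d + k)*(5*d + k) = 10*d^3 + 17*d^2*k + 8*d*k^2 + k^3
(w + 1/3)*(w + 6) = w^2 + 19*w/3 + 2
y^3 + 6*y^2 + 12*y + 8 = (y + 2)^3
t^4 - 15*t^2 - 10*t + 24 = (t - 4)*(t - 1)*(t + 2)*(t + 3)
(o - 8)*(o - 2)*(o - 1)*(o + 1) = o^4 - 10*o^3 + 15*o^2 + 10*o - 16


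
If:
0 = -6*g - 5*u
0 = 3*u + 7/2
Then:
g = 35/36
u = -7/6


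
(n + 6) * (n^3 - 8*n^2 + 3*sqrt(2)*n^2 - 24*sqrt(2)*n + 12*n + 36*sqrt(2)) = n^4 - 2*n^3 + 3*sqrt(2)*n^3 - 36*n^2 - 6*sqrt(2)*n^2 - 108*sqrt(2)*n + 72*n + 216*sqrt(2)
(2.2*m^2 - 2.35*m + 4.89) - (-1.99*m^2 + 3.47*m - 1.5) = 4.19*m^2 - 5.82*m + 6.39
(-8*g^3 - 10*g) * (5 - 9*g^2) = 72*g^5 + 50*g^3 - 50*g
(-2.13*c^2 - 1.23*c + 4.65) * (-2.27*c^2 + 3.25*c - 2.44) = 4.8351*c^4 - 4.1304*c^3 - 9.3558*c^2 + 18.1137*c - 11.346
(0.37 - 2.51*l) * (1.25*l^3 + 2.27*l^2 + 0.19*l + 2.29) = -3.1375*l^4 - 5.2352*l^3 + 0.363*l^2 - 5.6776*l + 0.8473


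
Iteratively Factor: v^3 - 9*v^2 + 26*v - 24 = (v - 2)*(v^2 - 7*v + 12) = (v - 3)*(v - 2)*(v - 4)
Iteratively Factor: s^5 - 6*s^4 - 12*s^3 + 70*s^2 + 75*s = (s)*(s^4 - 6*s^3 - 12*s^2 + 70*s + 75) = s*(s - 5)*(s^3 - s^2 - 17*s - 15) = s*(s - 5)*(s + 1)*(s^2 - 2*s - 15) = s*(s - 5)*(s + 1)*(s + 3)*(s - 5)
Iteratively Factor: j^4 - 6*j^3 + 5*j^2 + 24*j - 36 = (j - 2)*(j^3 - 4*j^2 - 3*j + 18) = (j - 2)*(j + 2)*(j^2 - 6*j + 9) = (j - 3)*(j - 2)*(j + 2)*(j - 3)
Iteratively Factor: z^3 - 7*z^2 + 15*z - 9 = (z - 3)*(z^2 - 4*z + 3) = (z - 3)*(z - 1)*(z - 3)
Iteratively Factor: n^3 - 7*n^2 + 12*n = (n)*(n^2 - 7*n + 12) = n*(n - 3)*(n - 4)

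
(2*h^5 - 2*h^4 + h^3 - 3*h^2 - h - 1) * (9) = 18*h^5 - 18*h^4 + 9*h^3 - 27*h^2 - 9*h - 9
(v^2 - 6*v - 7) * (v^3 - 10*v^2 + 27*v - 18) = v^5 - 16*v^4 + 80*v^3 - 110*v^2 - 81*v + 126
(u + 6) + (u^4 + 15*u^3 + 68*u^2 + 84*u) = u^4 + 15*u^3 + 68*u^2 + 85*u + 6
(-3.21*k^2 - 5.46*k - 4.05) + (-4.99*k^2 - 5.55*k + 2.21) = -8.2*k^2 - 11.01*k - 1.84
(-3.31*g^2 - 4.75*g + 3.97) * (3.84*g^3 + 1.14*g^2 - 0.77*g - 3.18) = -12.7104*g^5 - 22.0134*g^4 + 12.3785*g^3 + 18.7091*g^2 + 12.0481*g - 12.6246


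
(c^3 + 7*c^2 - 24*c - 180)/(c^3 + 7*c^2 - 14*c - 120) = (c^2 + c - 30)/(c^2 + c - 20)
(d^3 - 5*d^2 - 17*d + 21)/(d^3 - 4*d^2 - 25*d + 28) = (d + 3)/(d + 4)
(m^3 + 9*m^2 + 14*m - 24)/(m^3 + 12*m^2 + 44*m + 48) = (m - 1)/(m + 2)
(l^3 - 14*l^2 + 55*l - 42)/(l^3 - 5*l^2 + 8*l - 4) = (l^2 - 13*l + 42)/(l^2 - 4*l + 4)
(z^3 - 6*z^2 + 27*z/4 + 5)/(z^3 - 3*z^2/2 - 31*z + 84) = (4*z^2 - 8*z - 5)/(2*(2*z^2 + 5*z - 42))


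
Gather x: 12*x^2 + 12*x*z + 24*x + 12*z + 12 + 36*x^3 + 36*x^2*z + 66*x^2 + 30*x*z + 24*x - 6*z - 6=36*x^3 + x^2*(36*z + 78) + x*(42*z + 48) + 6*z + 6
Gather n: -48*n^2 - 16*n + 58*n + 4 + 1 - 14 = -48*n^2 + 42*n - 9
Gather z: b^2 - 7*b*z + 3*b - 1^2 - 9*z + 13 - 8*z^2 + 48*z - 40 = b^2 + 3*b - 8*z^2 + z*(39 - 7*b) - 28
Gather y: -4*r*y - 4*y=y*(-4*r - 4)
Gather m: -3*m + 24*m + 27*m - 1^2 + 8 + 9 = 48*m + 16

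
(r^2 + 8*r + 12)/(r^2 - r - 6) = (r + 6)/(r - 3)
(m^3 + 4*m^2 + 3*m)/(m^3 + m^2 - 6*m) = (m + 1)/(m - 2)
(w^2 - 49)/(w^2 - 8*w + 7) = (w + 7)/(w - 1)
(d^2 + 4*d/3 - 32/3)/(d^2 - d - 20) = (d - 8/3)/(d - 5)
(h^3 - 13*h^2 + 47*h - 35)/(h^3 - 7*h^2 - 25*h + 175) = (h - 1)/(h + 5)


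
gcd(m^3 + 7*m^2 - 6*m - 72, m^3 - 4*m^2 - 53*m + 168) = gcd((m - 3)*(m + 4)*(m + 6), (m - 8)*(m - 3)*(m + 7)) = m - 3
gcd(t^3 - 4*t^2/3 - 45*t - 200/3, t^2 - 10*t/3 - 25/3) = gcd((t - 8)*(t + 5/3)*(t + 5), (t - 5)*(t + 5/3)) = t + 5/3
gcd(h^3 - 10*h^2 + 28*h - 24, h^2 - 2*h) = h - 2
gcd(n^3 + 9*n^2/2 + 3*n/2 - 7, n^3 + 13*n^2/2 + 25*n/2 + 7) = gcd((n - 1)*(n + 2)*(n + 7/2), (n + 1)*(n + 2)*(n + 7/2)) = n^2 + 11*n/2 + 7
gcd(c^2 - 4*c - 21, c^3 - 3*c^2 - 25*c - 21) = c^2 - 4*c - 21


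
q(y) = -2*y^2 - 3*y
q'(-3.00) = 9.00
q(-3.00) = -9.00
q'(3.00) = -15.00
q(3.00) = -27.00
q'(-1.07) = 1.28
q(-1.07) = 0.92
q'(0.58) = -5.32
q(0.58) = -2.41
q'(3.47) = -16.88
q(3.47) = -34.49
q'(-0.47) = -1.12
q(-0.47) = 0.97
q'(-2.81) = 8.24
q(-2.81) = -7.36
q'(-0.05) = -2.80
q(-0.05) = 0.14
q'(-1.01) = 1.04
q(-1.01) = 0.99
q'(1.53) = -9.12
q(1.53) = -9.27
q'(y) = -4*y - 3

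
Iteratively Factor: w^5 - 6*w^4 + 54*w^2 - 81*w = (w + 3)*(w^4 - 9*w^3 + 27*w^2 - 27*w) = w*(w + 3)*(w^3 - 9*w^2 + 27*w - 27) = w*(w - 3)*(w + 3)*(w^2 - 6*w + 9) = w*(w - 3)^2*(w + 3)*(w - 3)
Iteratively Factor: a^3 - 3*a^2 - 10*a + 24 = (a - 2)*(a^2 - a - 12) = (a - 4)*(a - 2)*(a + 3)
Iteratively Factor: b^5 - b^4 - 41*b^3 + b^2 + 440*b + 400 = (b - 5)*(b^4 + 4*b^3 - 21*b^2 - 104*b - 80) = (b - 5)*(b + 4)*(b^3 - 21*b - 20) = (b - 5)*(b + 4)^2*(b^2 - 4*b - 5) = (b - 5)*(b + 1)*(b + 4)^2*(b - 5)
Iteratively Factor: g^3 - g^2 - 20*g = (g + 4)*(g^2 - 5*g) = g*(g + 4)*(g - 5)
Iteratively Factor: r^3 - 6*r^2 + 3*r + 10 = (r - 2)*(r^2 - 4*r - 5) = (r - 5)*(r - 2)*(r + 1)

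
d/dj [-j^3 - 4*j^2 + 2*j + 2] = -3*j^2 - 8*j + 2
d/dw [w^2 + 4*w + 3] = 2*w + 4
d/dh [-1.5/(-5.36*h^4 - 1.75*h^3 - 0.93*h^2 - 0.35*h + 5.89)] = (-32.16*h^3 - 7.875*h^2 - 2.79*h - 0.525)/(5.36*h^4 + 1.75*h^3 + 0.93*h^2 + 0.35*h - 5.89)^2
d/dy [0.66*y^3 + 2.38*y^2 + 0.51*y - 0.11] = 1.98*y^2 + 4.76*y + 0.51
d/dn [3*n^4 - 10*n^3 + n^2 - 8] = 2*n*(6*n^2 - 15*n + 1)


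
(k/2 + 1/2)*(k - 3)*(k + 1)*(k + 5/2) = k^4/2 + 3*k^3/4 - 15*k^2/4 - 31*k/4 - 15/4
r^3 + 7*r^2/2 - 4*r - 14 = (r - 2)*(r + 2)*(r + 7/2)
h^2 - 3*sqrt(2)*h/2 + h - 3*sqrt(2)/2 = (h + 1)*(h - 3*sqrt(2)/2)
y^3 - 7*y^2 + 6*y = y*(y - 6)*(y - 1)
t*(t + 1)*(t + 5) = t^3 + 6*t^2 + 5*t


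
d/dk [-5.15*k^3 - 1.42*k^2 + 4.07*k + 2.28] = -15.45*k^2 - 2.84*k + 4.07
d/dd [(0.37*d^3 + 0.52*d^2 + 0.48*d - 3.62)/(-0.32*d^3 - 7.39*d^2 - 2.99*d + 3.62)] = (-2.5679*d^4 - 1.9054*d^3 + 2.5354*d^2 - 49.7388*d - 9.0862)/(0.1024*d^6 + 4.7296*d^5 + 56.5257*d^4 + 41.8754*d^3 - 44.5635*d^2 - 21.6476*d + 13.1044)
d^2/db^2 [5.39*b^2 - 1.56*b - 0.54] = 10.7800000000000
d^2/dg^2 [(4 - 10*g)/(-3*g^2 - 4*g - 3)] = 4*(4*(3*g + 2)^2*(5*g - 2) - (45*g + 14)*(3*g^2 + 4*g + 3))/(3*g^2 + 4*g + 3)^3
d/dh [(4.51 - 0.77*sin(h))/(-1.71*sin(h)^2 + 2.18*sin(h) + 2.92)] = (-1.3167*sin(h)^2 + 15.4242*sin(h) - 12.0802)*cos(h)/(2.9241*sin(h)^4 - 7.4556*sin(h)^3 - 5.234*sin(h)^2 + 12.7312*sin(h) + 8.5264)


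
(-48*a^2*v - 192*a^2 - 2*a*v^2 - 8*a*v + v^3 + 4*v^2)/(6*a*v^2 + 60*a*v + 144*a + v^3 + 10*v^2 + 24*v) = (-8*a + v)/(v + 6)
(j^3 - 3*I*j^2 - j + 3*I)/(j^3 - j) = (j - 3*I)/j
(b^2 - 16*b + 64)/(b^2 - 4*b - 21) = (-b^2 + 16*b - 64)/(-b^2 + 4*b + 21)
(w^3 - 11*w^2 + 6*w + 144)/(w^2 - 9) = (w^2 - 14*w + 48)/(w - 3)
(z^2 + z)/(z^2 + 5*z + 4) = z/(z + 4)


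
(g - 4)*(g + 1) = g^2 - 3*g - 4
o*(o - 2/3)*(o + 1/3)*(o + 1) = o^4 + 2*o^3/3 - 5*o^2/9 - 2*o/9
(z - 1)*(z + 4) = z^2 + 3*z - 4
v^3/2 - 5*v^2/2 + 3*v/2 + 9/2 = (v/2 + 1/2)*(v - 3)^2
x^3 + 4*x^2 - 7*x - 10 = (x - 2)*(x + 1)*(x + 5)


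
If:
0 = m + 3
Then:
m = -3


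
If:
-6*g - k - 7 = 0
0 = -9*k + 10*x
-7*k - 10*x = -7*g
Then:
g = -112/103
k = -49/103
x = -441/1030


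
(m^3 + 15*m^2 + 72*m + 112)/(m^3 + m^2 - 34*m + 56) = (m^2 + 8*m + 16)/(m^2 - 6*m + 8)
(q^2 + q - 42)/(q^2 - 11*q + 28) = (q^2 + q - 42)/(q^2 - 11*q + 28)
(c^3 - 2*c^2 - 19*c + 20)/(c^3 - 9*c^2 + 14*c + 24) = (c^3 - 2*c^2 - 19*c + 20)/(c^3 - 9*c^2 + 14*c + 24)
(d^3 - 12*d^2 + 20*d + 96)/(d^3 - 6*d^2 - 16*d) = (d - 6)/d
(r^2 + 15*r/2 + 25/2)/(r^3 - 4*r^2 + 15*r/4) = 2*(2*r^2 + 15*r + 25)/(r*(4*r^2 - 16*r + 15))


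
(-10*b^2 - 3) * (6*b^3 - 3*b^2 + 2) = -60*b^5 + 30*b^4 - 18*b^3 - 11*b^2 - 6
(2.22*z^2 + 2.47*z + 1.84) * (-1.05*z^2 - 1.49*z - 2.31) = -2.331*z^4 - 5.9013*z^3 - 10.7405*z^2 - 8.4473*z - 4.2504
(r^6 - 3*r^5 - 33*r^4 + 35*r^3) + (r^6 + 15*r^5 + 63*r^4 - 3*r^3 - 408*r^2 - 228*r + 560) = 2*r^6 + 12*r^5 + 30*r^4 + 32*r^3 - 408*r^2 - 228*r + 560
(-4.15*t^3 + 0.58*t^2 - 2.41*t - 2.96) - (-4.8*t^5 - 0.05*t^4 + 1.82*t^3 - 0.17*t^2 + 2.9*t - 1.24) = 4.8*t^5 + 0.05*t^4 - 5.97*t^3 + 0.75*t^2 - 5.31*t - 1.72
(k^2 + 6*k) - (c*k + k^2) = -c*k + 6*k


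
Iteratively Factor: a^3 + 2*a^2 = (a)*(a^2 + 2*a) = a*(a + 2)*(a)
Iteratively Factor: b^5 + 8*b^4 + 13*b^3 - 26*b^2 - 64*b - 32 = (b + 4)*(b^4 + 4*b^3 - 3*b^2 - 14*b - 8) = (b - 2)*(b + 4)*(b^3 + 6*b^2 + 9*b + 4) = (b - 2)*(b + 4)^2*(b^2 + 2*b + 1) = (b - 2)*(b + 1)*(b + 4)^2*(b + 1)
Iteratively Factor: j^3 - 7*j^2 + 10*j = (j - 2)*(j^2 - 5*j) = j*(j - 2)*(j - 5)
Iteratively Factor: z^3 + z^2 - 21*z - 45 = (z + 3)*(z^2 - 2*z - 15) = (z + 3)^2*(z - 5)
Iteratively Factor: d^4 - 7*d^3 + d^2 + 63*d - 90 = (d + 3)*(d^3 - 10*d^2 + 31*d - 30) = (d - 2)*(d + 3)*(d^2 - 8*d + 15) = (d - 5)*(d - 2)*(d + 3)*(d - 3)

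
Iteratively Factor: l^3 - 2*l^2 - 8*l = (l - 4)*(l^2 + 2*l) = (l - 4)*(l + 2)*(l)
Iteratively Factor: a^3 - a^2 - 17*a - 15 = (a + 1)*(a^2 - 2*a - 15) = (a - 5)*(a + 1)*(a + 3)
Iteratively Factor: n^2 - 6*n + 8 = (n - 2)*(n - 4)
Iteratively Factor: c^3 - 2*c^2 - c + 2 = (c - 1)*(c^2 - c - 2) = (c - 2)*(c - 1)*(c + 1)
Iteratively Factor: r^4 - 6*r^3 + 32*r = (r - 4)*(r^3 - 2*r^2 - 8*r) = r*(r - 4)*(r^2 - 2*r - 8) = r*(r - 4)*(r + 2)*(r - 4)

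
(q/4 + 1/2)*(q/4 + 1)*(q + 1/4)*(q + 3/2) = q^4/16 + 31*q^3/64 + 151*q^2/128 + 65*q/64 + 3/16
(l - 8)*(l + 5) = l^2 - 3*l - 40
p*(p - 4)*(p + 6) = p^3 + 2*p^2 - 24*p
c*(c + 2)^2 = c^3 + 4*c^2 + 4*c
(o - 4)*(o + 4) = o^2 - 16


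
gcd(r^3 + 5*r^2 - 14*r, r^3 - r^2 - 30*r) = r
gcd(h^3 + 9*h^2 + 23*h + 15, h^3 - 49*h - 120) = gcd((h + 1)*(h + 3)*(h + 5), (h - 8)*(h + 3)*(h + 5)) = h^2 + 8*h + 15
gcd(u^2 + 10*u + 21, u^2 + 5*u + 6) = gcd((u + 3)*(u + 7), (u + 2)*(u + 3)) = u + 3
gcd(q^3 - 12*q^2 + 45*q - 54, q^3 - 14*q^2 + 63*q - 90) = q^2 - 9*q + 18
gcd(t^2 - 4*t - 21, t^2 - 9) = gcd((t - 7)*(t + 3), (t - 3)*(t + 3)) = t + 3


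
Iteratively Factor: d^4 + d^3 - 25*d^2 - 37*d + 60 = (d - 1)*(d^3 + 2*d^2 - 23*d - 60) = (d - 1)*(d + 4)*(d^2 - 2*d - 15) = (d - 5)*(d - 1)*(d + 4)*(d + 3)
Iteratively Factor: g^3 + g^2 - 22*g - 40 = (g - 5)*(g^2 + 6*g + 8) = (g - 5)*(g + 4)*(g + 2)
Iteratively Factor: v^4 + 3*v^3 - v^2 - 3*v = (v + 1)*(v^3 + 2*v^2 - 3*v) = (v - 1)*(v + 1)*(v^2 + 3*v) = v*(v - 1)*(v + 1)*(v + 3)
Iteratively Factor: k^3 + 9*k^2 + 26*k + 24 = (k + 4)*(k^2 + 5*k + 6) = (k + 3)*(k + 4)*(k + 2)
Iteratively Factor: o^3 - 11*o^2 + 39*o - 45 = (o - 3)*(o^2 - 8*o + 15) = (o - 3)^2*(o - 5)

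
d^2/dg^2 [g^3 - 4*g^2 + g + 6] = 6*g - 8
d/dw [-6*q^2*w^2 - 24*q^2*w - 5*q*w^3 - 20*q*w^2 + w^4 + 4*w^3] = -12*q^2*w - 24*q^2 - 15*q*w^2 - 40*q*w + 4*w^3 + 12*w^2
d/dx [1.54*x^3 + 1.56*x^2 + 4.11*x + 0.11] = 4.62*x^2 + 3.12*x + 4.11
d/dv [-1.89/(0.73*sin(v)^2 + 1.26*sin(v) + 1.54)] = (2.7594*sin(v) + 2.3814)*cos(v)/(0.73*sin(v)^2 + 1.26*sin(v) + 1.54)^2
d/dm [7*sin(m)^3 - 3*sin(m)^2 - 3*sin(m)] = 3*(7*sin(m)^2 - 2*sin(m) - 1)*cos(m)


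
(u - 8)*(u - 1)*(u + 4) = u^3 - 5*u^2 - 28*u + 32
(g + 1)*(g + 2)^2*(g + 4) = g^4 + 9*g^3 + 28*g^2 + 36*g + 16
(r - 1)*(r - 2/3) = r^2 - 5*r/3 + 2/3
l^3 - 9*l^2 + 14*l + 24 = (l - 6)*(l - 4)*(l + 1)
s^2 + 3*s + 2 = (s + 1)*(s + 2)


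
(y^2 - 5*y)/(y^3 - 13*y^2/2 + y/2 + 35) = 2*y/(2*y^2 - 3*y - 14)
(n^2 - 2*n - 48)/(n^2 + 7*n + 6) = (n - 8)/(n + 1)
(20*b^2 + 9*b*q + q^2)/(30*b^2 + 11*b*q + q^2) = (4*b + q)/(6*b + q)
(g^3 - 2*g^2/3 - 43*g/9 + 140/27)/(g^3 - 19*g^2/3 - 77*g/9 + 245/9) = (g - 4/3)/(g - 7)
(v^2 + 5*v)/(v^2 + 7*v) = (v + 5)/(v + 7)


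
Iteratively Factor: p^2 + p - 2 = (p + 2)*(p - 1)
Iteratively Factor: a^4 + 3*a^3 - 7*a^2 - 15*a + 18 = (a - 2)*(a^3 + 5*a^2 + 3*a - 9) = (a - 2)*(a + 3)*(a^2 + 2*a - 3) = (a - 2)*(a - 1)*(a + 3)*(a + 3)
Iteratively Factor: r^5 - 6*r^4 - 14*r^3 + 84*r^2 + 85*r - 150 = (r + 3)*(r^4 - 9*r^3 + 13*r^2 + 45*r - 50) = (r + 2)*(r + 3)*(r^3 - 11*r^2 + 35*r - 25) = (r - 1)*(r + 2)*(r + 3)*(r^2 - 10*r + 25) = (r - 5)*(r - 1)*(r + 2)*(r + 3)*(r - 5)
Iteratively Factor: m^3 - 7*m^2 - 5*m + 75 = (m + 3)*(m^2 - 10*m + 25) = (m - 5)*(m + 3)*(m - 5)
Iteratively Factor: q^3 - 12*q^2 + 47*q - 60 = (q - 4)*(q^2 - 8*q + 15) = (q - 5)*(q - 4)*(q - 3)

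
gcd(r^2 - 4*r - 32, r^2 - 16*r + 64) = r - 8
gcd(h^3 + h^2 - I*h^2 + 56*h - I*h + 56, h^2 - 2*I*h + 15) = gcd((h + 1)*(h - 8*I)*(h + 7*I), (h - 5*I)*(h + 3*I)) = 1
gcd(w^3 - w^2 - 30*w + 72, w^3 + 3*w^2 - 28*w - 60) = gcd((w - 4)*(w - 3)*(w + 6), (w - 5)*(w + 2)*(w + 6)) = w + 6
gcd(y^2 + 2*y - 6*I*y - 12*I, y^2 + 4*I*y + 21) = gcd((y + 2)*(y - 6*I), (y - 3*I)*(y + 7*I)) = 1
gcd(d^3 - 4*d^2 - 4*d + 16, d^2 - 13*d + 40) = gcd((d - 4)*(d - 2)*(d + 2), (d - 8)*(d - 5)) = 1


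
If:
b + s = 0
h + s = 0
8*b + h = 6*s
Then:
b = 0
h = 0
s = 0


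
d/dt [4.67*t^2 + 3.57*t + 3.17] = 9.34*t + 3.57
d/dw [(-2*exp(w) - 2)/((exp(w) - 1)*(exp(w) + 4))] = 2*(exp(2*w) + 2*exp(w) + 7)*exp(w)/(exp(4*w) + 6*exp(3*w) + exp(2*w) - 24*exp(w) + 16)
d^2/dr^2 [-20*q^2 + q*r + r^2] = 2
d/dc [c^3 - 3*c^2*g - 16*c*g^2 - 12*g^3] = 3*c^2 - 6*c*g - 16*g^2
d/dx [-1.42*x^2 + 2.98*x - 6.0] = 2.98 - 2.84*x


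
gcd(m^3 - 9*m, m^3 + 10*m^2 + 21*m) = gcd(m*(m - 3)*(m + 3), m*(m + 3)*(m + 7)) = m^2 + 3*m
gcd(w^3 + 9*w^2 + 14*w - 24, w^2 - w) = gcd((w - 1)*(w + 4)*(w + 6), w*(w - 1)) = w - 1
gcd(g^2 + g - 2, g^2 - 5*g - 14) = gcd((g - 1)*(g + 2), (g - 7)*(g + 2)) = g + 2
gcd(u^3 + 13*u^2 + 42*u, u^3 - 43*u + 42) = u + 7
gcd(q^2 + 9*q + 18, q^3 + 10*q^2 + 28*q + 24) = q + 6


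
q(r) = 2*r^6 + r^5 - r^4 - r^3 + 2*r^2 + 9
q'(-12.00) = -2875872.00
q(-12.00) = 5704425.00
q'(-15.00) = -8846610.00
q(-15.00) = 21975084.00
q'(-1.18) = -20.08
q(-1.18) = 14.60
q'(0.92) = 9.52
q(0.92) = 11.07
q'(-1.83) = -183.06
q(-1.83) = 65.20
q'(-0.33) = -1.49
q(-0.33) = 9.24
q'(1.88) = 314.62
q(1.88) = 108.72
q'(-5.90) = -79038.75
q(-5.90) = 76284.09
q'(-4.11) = -12435.81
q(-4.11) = 8294.19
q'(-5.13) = -38731.73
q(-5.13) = 32404.21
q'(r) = 12*r^5 + 5*r^4 - 4*r^3 - 3*r^2 + 4*r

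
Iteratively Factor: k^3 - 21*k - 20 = (k + 1)*(k^2 - k - 20) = (k + 1)*(k + 4)*(k - 5)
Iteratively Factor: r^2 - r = (r - 1)*(r)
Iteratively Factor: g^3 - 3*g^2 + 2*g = (g)*(g^2 - 3*g + 2) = g*(g - 1)*(g - 2)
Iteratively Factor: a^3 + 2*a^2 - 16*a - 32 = (a + 2)*(a^2 - 16) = (a - 4)*(a + 2)*(a + 4)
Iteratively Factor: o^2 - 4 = (o + 2)*(o - 2)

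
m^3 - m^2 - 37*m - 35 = (m - 7)*(m + 1)*(m + 5)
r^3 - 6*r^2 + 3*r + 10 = (r - 5)*(r - 2)*(r + 1)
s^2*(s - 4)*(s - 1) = s^4 - 5*s^3 + 4*s^2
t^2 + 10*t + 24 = (t + 4)*(t + 6)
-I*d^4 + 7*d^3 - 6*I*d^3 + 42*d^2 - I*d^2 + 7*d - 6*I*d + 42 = (d + 6)*(d - I)*(d + 7*I)*(-I*d + 1)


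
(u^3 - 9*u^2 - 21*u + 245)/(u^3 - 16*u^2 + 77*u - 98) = (u + 5)/(u - 2)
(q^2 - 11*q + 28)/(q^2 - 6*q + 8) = (q - 7)/(q - 2)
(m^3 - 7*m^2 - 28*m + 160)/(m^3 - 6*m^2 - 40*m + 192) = (m + 5)/(m + 6)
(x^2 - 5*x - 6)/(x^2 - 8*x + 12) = (x + 1)/(x - 2)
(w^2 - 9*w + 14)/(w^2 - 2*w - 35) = (w - 2)/(w + 5)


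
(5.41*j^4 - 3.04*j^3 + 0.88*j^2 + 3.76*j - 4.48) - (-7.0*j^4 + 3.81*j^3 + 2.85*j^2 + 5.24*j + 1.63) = 12.41*j^4 - 6.85*j^3 - 1.97*j^2 - 1.48*j - 6.11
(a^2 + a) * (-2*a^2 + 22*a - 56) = -2*a^4 + 20*a^3 - 34*a^2 - 56*a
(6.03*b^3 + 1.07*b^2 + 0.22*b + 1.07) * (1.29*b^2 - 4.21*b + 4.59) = 7.7787*b^5 - 24.006*b^4 + 23.4568*b^3 + 5.3654*b^2 - 3.4949*b + 4.9113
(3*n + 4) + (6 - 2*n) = n + 10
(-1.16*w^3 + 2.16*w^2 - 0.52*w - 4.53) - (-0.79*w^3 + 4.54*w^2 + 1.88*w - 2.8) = -0.37*w^3 - 2.38*w^2 - 2.4*w - 1.73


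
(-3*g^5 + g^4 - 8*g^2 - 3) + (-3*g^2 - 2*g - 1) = -3*g^5 + g^4 - 11*g^2 - 2*g - 4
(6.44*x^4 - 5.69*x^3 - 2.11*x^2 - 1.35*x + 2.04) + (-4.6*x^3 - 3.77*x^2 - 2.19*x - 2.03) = 6.44*x^4 - 10.29*x^3 - 5.88*x^2 - 3.54*x + 0.0100000000000002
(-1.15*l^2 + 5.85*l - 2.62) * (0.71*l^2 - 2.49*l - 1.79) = -0.8165*l^4 + 7.017*l^3 - 14.3682*l^2 - 3.9477*l + 4.6898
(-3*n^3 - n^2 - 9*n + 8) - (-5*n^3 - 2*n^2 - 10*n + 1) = 2*n^3 + n^2 + n + 7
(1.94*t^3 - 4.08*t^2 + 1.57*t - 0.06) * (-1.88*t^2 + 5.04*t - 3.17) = -3.6472*t^5 + 17.448*t^4 - 29.6646*t^3 + 20.9592*t^2 - 5.2793*t + 0.1902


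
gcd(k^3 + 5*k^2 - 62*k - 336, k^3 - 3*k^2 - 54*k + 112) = k^2 - k - 56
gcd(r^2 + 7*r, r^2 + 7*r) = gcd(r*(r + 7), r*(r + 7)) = r^2 + 7*r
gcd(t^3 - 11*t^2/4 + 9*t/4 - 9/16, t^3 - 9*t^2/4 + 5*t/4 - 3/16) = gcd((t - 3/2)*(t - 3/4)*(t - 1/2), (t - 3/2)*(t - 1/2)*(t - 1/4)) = t^2 - 2*t + 3/4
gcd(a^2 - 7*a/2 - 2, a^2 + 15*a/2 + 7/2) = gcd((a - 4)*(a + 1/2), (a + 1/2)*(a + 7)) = a + 1/2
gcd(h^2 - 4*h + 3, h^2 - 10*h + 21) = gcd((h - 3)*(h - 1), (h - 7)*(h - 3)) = h - 3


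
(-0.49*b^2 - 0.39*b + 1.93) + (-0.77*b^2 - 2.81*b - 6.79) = -1.26*b^2 - 3.2*b - 4.86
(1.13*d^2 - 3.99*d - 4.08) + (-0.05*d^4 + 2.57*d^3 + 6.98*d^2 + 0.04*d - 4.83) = -0.05*d^4 + 2.57*d^3 + 8.11*d^2 - 3.95*d - 8.91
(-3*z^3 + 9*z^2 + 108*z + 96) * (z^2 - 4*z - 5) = -3*z^5 + 21*z^4 + 87*z^3 - 381*z^2 - 924*z - 480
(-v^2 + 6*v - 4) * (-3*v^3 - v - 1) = 3*v^5 - 18*v^4 + 13*v^3 - 5*v^2 - 2*v + 4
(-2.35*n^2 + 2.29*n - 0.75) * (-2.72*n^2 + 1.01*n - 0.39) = 6.392*n^4 - 8.6023*n^3 + 5.2694*n^2 - 1.6506*n + 0.2925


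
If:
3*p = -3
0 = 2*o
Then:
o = 0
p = -1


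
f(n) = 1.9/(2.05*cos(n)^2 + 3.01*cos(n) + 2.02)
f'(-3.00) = 0.26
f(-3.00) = 1.81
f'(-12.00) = 0.18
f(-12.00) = 0.32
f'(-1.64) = -1.56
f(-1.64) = 1.04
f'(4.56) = -1.73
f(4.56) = 1.18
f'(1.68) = 1.64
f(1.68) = 1.11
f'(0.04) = 0.01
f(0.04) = 0.27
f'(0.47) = 0.14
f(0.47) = 0.30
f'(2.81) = -0.53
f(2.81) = 1.89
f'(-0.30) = -0.08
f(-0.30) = 0.28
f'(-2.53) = 0.44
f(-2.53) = 2.04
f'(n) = 1.9*(4.1*sin(n)*cos(n) + 3.01*sin(n))/(2.05*cos(n)^2 + 3.01*cos(n) + 2.02)^2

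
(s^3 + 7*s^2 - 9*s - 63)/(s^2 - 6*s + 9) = (s^2 + 10*s + 21)/(s - 3)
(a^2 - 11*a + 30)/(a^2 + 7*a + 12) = (a^2 - 11*a + 30)/(a^2 + 7*a + 12)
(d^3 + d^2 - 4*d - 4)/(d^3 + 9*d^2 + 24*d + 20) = (d^2 - d - 2)/(d^2 + 7*d + 10)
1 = 1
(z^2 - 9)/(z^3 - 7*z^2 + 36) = (z + 3)/(z^2 - 4*z - 12)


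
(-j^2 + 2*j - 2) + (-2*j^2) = -3*j^2 + 2*j - 2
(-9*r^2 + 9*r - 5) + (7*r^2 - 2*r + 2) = -2*r^2 + 7*r - 3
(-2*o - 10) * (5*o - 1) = -10*o^2 - 48*o + 10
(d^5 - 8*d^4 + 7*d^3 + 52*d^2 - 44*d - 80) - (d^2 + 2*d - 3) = d^5 - 8*d^4 + 7*d^3 + 51*d^2 - 46*d - 77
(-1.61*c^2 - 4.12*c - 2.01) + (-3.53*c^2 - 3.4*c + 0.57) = -5.14*c^2 - 7.52*c - 1.44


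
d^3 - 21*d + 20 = (d - 4)*(d - 1)*(d + 5)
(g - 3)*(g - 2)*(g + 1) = g^3 - 4*g^2 + g + 6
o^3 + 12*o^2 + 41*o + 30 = (o + 1)*(o + 5)*(o + 6)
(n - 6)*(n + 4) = n^2 - 2*n - 24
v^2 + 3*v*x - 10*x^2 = (v - 2*x)*(v + 5*x)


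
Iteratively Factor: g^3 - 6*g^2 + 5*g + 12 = (g - 3)*(g^2 - 3*g - 4) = (g - 3)*(g + 1)*(g - 4)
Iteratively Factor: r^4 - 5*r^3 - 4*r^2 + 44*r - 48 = (r - 2)*(r^3 - 3*r^2 - 10*r + 24) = (r - 4)*(r - 2)*(r^2 + r - 6) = (r - 4)*(r - 2)^2*(r + 3)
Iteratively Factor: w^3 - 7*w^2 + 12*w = (w - 3)*(w^2 - 4*w) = (w - 4)*(w - 3)*(w)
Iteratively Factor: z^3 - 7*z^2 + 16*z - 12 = (z - 2)*(z^2 - 5*z + 6) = (z - 2)^2*(z - 3)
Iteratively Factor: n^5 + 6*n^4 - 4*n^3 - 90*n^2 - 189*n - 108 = (n + 1)*(n^4 + 5*n^3 - 9*n^2 - 81*n - 108) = (n + 1)*(n + 3)*(n^3 + 2*n^2 - 15*n - 36) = (n + 1)*(n + 3)^2*(n^2 - n - 12) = (n + 1)*(n + 3)^3*(n - 4)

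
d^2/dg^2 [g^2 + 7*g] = 2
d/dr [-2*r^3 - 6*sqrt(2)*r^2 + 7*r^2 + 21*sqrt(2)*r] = -6*r^2 - 12*sqrt(2)*r + 14*r + 21*sqrt(2)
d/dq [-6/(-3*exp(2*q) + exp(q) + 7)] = (6 - 36*exp(q))*exp(q)/(-3*exp(2*q) + exp(q) + 7)^2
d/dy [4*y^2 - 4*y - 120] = 8*y - 4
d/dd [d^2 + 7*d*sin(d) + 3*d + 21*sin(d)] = 7*d*cos(d) + 2*d + 7*sin(d) + 21*cos(d) + 3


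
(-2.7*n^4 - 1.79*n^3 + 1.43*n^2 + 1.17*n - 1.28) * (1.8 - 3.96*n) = 10.692*n^5 + 2.2284*n^4 - 8.8848*n^3 - 2.0592*n^2 + 7.1748*n - 2.304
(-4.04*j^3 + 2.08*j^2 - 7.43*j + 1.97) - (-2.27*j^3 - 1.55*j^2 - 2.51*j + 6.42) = -1.77*j^3 + 3.63*j^2 - 4.92*j - 4.45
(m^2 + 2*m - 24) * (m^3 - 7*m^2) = m^5 - 5*m^4 - 38*m^3 + 168*m^2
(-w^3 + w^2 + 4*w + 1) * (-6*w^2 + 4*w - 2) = 6*w^5 - 10*w^4 - 18*w^3 + 8*w^2 - 4*w - 2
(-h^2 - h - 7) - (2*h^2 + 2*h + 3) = -3*h^2 - 3*h - 10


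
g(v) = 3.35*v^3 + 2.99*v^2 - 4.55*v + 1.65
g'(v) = 10.05*v^2 + 5.98*v - 4.55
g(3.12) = 118.30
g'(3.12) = 111.94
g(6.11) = 849.60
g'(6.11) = 407.18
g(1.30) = 8.15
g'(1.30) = 20.21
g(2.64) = 72.12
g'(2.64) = 81.28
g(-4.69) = -256.83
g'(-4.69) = 188.46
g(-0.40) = 3.73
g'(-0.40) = -5.33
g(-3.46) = -85.57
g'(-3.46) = 95.07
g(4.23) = 289.45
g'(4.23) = 200.57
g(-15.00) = -10563.60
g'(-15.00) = 2167.00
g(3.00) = 105.36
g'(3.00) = 103.84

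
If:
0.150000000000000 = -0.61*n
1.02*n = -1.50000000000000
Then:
No Solution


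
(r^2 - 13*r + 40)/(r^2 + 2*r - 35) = (r - 8)/(r + 7)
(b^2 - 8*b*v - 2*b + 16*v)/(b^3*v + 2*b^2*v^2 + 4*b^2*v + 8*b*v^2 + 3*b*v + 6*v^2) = (b^2 - 8*b*v - 2*b + 16*v)/(v*(b^3 + 2*b^2*v + 4*b^2 + 8*b*v + 3*b + 6*v))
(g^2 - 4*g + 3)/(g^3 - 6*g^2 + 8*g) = (g^2 - 4*g + 3)/(g*(g^2 - 6*g + 8))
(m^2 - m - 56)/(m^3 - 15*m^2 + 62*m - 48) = (m + 7)/(m^2 - 7*m + 6)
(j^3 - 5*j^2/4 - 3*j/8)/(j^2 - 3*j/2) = j + 1/4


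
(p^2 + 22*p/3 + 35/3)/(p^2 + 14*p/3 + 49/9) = 3*(p + 5)/(3*p + 7)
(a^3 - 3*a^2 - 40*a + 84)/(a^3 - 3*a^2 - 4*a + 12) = (a^2 - a - 42)/(a^2 - a - 6)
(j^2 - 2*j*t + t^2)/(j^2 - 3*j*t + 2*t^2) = (-j + t)/(-j + 2*t)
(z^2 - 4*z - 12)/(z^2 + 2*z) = (z - 6)/z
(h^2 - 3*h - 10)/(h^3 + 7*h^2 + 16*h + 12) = (h - 5)/(h^2 + 5*h + 6)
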